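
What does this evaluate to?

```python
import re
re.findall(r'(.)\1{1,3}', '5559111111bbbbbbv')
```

['5', '1', '1', 'b', 'b']

After group 1 captures some text, `\1` only succeeds where that same text appears again.
Scanning left to right: at [0:3] match '555', group 1 = '5'; at [4:8] match '1111', group 1 = '1'; at [8:10] match '11', group 1 = '1'; at [10:14] match 'bbbb', group 1 = 'b'; at [14:16] match 'bb', group 1 = 'b'.
Because there's exactly one group, `findall` drops the full match and keeps group 1 from each hit.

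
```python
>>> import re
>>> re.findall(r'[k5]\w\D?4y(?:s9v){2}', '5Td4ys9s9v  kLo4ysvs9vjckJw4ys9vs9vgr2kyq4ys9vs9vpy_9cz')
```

['kJw4ys9vs9v', 'kyq4ys9vs9v']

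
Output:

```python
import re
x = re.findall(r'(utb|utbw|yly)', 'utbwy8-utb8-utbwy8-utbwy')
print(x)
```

['utb', 'utb', 'utb', 'utb']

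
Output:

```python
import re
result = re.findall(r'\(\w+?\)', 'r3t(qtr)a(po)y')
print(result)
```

No capturing groups, so `findall` returns the 2 full match strings.

['(qtr)', '(po)']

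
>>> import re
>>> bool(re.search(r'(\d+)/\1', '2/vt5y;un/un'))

A backreference is literal: `\1` must see the identical characters the first group matched.
Here the pattern never matches, so the call returns None, and `bool(None)` is False.

False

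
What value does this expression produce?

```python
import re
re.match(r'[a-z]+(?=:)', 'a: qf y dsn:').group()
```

Lookahead/lookbehind check context without consuming it, so the matched span excludes the asserted characters.
`re.match` won't scan ahead — the pattern has to work from the very first character.
The match spans [0:1] → 'a'.

'a'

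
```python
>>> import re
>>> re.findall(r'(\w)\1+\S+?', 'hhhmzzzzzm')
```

After group 1 captures some text, `\1` only succeeds where that same text appears again.
Matches: at [0:4] match 'hhhm', group 1 = 'h'; at [4:10] match 'zzzzzm', group 1 = 'z'.
Because there's exactly one group, `findall` drops the full match and keeps group 1 from each hit.

['h', 'z']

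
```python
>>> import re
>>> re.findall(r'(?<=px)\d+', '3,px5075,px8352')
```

['5075', '8352']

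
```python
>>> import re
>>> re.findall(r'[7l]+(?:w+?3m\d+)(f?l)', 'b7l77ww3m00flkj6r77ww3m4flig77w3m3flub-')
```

['fl', 'fl', 'fl']

The pattern matches one or more of one of [7l]; then one or more of the literal 'w' (lazy), then the literal '3m', then one or more of a digit (non-capturing group); then optionally the literal 'f', then the literal 'l' (captured).
Matches: at [1:13] match '7l77ww3m00fl', group 1 = 'fl'; at [17:26] match '77ww3m4fl', group 1 = 'fl'; at [28:36] match '77w3m3fl', group 1 = 'fl'.
With a single group, `findall` returns only what that group captured — 3 items.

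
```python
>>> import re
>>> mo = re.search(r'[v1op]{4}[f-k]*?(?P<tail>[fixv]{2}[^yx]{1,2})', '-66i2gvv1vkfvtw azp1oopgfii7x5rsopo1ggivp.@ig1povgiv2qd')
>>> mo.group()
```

Pattern: exactly 4 of one of [v1op], then zero or more of a character in [f-k] (lazy); then exactly 2 of one of [fixv], then 1 to 2 of any character except [yx] (captured as 'tail').
`re.search` scans for the first position where the pattern succeeds.
The match spans [6:15] → 'vv1vkfvtw'.
Captured: group 1 = 'fvtw'.

'vv1vkfvtw'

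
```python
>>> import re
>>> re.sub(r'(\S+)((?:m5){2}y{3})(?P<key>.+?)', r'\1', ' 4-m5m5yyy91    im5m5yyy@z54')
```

This matches one or more of a non-whitespace character (captured); then the literal 'm5' repeated 2 times, then exactly 3 of the literal 'y' (captured); then one or more of any character (lazy) (captured as 'key').
Matches: at [1:11] → '4-m5m5yyy9'; at [16:25] → 'im5m5yyy@'.
The replacement refers to a captured group, so each match is rewritten using its own captured text.

' 4-1    iz54'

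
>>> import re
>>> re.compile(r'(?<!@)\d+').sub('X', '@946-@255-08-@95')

'@9X-@2X-X-@9X'

A negative assertion filters positions out without eating any characters.
Matches: at [2:4] → '46'; at [7:9] → '55'; at [10:12] → '08'; at [15:16] → '5'.
`sub` substitutes 'X' at each match site.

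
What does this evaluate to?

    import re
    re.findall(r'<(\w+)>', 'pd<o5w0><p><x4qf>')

['o5w0', 'p', 'x4qf']

With a single group, `findall` returns only what that group captured — 3 items.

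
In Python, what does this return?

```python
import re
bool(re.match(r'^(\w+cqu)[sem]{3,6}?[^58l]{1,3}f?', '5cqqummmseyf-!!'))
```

False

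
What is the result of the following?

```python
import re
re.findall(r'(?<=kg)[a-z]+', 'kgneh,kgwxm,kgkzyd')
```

['neh', 'wxm', 'kzyd']

Because the assertion is zero-width, the text it checks is not consumed and won't appear in the result.
Walking the string: at [2:5] → 'neh'; at [8:11] → 'wxm'; at [14:18] → 'kzyd'.
No capturing groups, so `findall` returns the 3 full match strings.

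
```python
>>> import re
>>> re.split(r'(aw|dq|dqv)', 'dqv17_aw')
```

['', 'dq', 'v17_', 'aw', '']

Alternation isn't longest-match — the leftmost alternative that fits at this position is chosen.
Matches to split on: at [0:2] → 'dq'; at [6:8] → 'aw'.
With a capturing group present, the delimiter's captured portion is kept in the result list.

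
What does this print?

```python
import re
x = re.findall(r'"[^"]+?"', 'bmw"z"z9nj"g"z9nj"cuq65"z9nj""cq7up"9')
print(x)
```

['"z"', '"g"', '"cuq65"', '"cq7up"']

Scanning left to right: at [3:6] → '"z"'; at [10:13] → '"g"'; at [17:24] → '"cuq65"'; at [29:36] → '"cq7up"'.
`findall` yields the raw match text (4 of them) because the pattern has no groups.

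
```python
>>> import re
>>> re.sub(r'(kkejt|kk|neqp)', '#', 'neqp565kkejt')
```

'#565#'

`|` is ordered: at each position the engine commits to the first alternative that works.
Matches: at [0:4] → 'neqp'; at [7:12] → 'kkejt'.
`sub` substitutes '#' at each match site.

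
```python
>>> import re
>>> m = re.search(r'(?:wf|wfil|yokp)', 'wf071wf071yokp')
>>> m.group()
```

`search` walks the string left to right and returns the first match it finds.
The match spans [0:2] → 'wf'.

'wf'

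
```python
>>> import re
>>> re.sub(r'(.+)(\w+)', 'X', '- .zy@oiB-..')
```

'X-..'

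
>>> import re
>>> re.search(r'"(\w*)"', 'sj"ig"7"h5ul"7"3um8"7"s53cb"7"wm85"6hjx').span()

(2, 6)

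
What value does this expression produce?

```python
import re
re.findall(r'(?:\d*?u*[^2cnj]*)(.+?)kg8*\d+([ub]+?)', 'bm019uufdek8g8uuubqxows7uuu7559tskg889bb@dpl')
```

[('s', 'b')]

The `?` after the quantifier makes it lazy — it takes as little as possible before letting the rest of the pattern try.
`findall` packs the 2 group values into a tuple for every match.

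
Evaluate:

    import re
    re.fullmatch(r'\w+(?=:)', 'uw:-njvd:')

None

`fullmatch` succeeds only if the pattern covers the string from start to end.
Here there's no way to consume every character, so the call returns None.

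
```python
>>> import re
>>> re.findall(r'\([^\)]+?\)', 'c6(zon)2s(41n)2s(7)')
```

['(zon)', '(41n)', '(7)']

Walking the string: at [2:7] → '(zon)'; at [9:14] → '(41n)'; at [16:19] → '(7)'.
With no groups in the pattern, `findall` gives back each whole match — 3 here.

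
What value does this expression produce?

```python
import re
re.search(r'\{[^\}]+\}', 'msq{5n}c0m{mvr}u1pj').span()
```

(3, 7)

`re.search` scans for the first position where the pattern succeeds.
The match spans [3:7] → '{5n}'.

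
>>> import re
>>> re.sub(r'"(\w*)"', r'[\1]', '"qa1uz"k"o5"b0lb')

Matches: at [0:7] → '"qa1uz"'; at [8:12] → '"o5"'.
The replacement refers to a captured group, so each match is rewritten using its own captured text.

'[qa1uz]k[o5]b0lb'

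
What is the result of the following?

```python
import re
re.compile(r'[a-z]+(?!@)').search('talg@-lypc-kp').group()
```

`(?!…)`/`(?<!…)` only lets a position through if the neighbouring text does NOT match; no characters are consumed.
Unlike `match`, `search` isn't anchored — it looks for the pattern anywhere in the string.
The match spans [0:3] → 'tal'.

'tal'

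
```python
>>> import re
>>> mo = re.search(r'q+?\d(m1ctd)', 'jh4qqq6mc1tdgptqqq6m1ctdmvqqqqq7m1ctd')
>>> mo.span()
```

This matches one or more of the literal 'q' (lazy), then a digit; then the literal 'm1c', then the literal 'td' (captured).
The match spans [15:24] → 'qqq6m1ctd'.

(15, 24)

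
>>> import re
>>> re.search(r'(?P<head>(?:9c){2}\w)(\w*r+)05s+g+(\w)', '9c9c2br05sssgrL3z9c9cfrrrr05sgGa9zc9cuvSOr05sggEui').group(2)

This matches the literal '9c' repeated 2 times, then a word character (captured as 'head'); then zero or more of a word character, then one or more of the literal 'r' (captured); then the literal '05', then one or more of a literal 's', then one or more of the literal 'g'; then a word character (captured).
Unlike `match`, `search` isn't anchored — it looks for the pattern anywhere in the string.
The match spans [0:48] → '9c9c2br05sssgrL3z9c9cfrrrr05sgGa9zc9cuvSOr05sggE'.
Captured: group 1 = '9c9c2', group 2 = 'br05sssgrL3z9c9cfrrrr05sgGa9zc9cuvSOr', group 3 = 'E'.

'br05sssgrL3z9c9cfrrrr05sgGa9zc9cuvSOr'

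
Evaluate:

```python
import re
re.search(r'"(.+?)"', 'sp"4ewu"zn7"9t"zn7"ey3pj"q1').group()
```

'"4ewu"'

The match spans [2:8] → '"4ewu"'.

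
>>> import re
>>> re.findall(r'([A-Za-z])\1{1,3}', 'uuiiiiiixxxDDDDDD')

A backreference is literal: `\1` must see the identical characters the first group matched.
Matches: at [0:2] match 'uu', group 1 = 'u'; at [2:6] match 'iiii', group 1 = 'i'; at [6:8] match 'ii', group 1 = 'i'; at [8:11] match 'xxx', group 1 = 'x'; at [11:15] match 'DDDD', group 1 = 'D'; ….
Because there's exactly one group, `findall` drops the full match and keeps group 1 from each hit.

['u', 'i', 'i', 'x', 'D', 'D']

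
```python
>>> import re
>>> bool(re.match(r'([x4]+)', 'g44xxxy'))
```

False

The pattern matches one or more of one of [x4] (captured).
`re.match` only tries the pattern at the start of the string.
Here position 0 doesn't satisfy it, so the call returns None, and `bool(None)` is False.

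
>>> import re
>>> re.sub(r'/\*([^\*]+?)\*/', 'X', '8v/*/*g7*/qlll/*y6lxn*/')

Matches: at [4:10] → '/*g7*/'; at [14:23] → '/*y6lxn*/'.
Each match is replaced by 'X'.

'8v/*XqlllX'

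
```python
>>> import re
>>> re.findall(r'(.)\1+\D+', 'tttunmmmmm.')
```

['t']

After group 1 captures some text, `\1` only succeeds where that same text appears again.
Matches: at [0:11] match 'tttunmmmmm.', group 1 = 't'.
One capturing group, so `findall` returns just the captured substring from the one match — 1 in all.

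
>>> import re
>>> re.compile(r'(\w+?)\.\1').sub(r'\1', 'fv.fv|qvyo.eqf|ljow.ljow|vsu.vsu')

'fv|qvyo.eqf|ljow|vsu'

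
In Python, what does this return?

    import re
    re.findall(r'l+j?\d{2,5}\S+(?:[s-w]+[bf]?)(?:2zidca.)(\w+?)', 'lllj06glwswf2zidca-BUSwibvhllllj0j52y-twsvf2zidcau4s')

A non-greedy quantifier consumes as few characters as it can — just enough that the remainder of the pattern still matches from where it stops; whatever follows it matches normally.
`findall` collects group 1 from the one match (1 total).

['4']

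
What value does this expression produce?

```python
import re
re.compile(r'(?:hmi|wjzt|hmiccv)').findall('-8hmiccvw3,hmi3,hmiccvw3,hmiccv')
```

Branches in `(...|...)` are attempted left-to-right; the first branch that allows the whole pattern to succeed is taken.
With no groups in the pattern, `findall` gives back each whole match — 4 here.

['hmi', 'hmi', 'hmi', 'hmi']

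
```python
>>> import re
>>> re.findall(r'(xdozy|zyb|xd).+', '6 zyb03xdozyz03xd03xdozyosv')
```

['zyb']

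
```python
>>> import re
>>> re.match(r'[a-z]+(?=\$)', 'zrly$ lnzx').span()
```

With `match`, the pattern is implicitly anchored at the beginning.
The match spans [0:4] → 'zrly'.

(0, 4)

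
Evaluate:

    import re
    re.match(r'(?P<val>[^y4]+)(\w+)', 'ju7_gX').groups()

('ju7_g', 'X')

This matches one or more of any character except [y4] (captured as 'val'); then one or more of a word character (captured).
With `match`, the pattern is implicitly anchored at the beginning.
The match spans [0:6] → 'ju7_gX'.
Captured: group 1 = 'ju7_g', group 2 = 'X'.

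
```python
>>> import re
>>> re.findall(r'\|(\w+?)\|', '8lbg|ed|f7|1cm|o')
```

Matches: at [4:8] match '|ed|', group 1 = 'ed'; at [10:15] match '|1cm|', group 1 = '1cm'.
`findall` collects group 1 from each match (2 total).

['ed', '1cm']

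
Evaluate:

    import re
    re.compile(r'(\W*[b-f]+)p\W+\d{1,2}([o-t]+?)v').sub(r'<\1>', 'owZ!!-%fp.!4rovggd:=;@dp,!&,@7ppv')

The pattern matches zero or more of a non-word character, then one or more of a character in [b-f] (captured); then the literal 'p', then one or more of a non-word character, then 1 to 2 of a digit; then one or more of a character in [o-t] (lazy) (captured); then a literal 'v'.
Each match is replaced using the text its own group 1 captured.

'owZ<!!-%f>ggd<:=;@d>'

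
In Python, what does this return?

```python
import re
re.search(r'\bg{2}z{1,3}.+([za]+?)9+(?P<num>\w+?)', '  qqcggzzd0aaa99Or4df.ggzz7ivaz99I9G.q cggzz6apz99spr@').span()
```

A non-greedy quantifier consumes as few characters as it can — just enough that the remainder of the pattern still matches from where it stops; whatever follows it matches normally.
The match spans [22:51] → 'ggzz7ivaz99I9G.q cggzz6apz99s'.

(22, 51)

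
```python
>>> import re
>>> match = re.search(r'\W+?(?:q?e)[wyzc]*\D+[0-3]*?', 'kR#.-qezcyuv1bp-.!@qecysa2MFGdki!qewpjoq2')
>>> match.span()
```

(2, 12)

The `?` after the quantifier makes it lazy — it takes as little as possible before letting the rest of the pattern try.
The match spans [2:12] → '#.-qezcyuv'.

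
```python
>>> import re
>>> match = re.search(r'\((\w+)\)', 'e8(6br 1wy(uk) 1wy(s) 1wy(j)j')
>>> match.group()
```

'(uk)'

The match spans [10:14] → '(uk)'.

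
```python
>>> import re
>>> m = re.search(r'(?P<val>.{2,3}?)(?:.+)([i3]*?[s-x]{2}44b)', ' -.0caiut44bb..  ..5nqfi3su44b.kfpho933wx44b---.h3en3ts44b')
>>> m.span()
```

The pattern matches 2 to 3 of any character (lazy) (captured as 'val'); then one or more of any character (non-capturing group); then zero or more of one of [i3] (lazy), then exactly 2 of a character in [s-x], then the literal '44b' (captured).
`re.search` scans for the first position where the pattern succeeds.
The match spans [0:58] → ' -.0caiut44bb..  ..5nqfi3su44b.kfpho933wx44b---.h3en3ts44b'.
Captured: group 1 = ' -', group 2 = 'ts44b'.

(0, 58)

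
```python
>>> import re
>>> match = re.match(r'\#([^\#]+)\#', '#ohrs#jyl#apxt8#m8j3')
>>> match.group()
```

`match` is anchored at position 0; if the pattern doesn't fit there, it returns None.
The match spans [0:6] → '#ohrs#'.
Captured: group 1 = 'ohrs'.

'#ohrs#'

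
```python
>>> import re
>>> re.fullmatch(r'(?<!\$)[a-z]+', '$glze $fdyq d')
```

None

The negative lookaround is zero-width — it rules out positions where the adjacent text would match, without consuming anything.
`re.fullmatch` is like wrapping the pattern in `^…$` (in single-line mode).
Here the pattern can't cover the whole string, so the call returns None.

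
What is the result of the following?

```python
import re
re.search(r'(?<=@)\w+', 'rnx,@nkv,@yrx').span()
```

(5, 8)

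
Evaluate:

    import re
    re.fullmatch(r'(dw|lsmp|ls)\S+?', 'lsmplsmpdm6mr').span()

(0, 13)

For `fullmatch`, every character of the input must be accounted for by the pattern.
The match spans [0:13] → 'lsmplsmpdm6mr'.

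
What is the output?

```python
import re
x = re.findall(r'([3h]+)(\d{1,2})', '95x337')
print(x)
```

This matches one or more of one of [3h] (captured); then 1 to 2 of a digit (captured).
Walking the string: at [3:6] match '337', groups = ('33', '7').
With 2 capturing groups, `findall` returns a 2-tuple per match.

[('33', '7')]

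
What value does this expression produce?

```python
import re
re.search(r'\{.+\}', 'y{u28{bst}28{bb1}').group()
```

'{u28{bst}28{bb1}'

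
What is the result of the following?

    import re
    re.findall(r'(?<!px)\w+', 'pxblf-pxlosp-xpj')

['pxblf', 'pxlosp', 'xpj']

A negative assertion filters positions out without eating any characters.
`findall` yields the raw match text (3 of them) because the pattern has no groups.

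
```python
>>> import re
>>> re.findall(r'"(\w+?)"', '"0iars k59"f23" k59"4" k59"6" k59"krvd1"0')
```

['f23', '4', '6', 'krvd1']

Matches: at [10:15] match '"f23"', group 1 = 'f23'; at [19:22] match '"4"', group 1 = '4'; at [26:29] match '"6"', group 1 = '6'; at [33:40] match '"krvd1"', group 1 = 'krvd1'.
With a single group, `findall` returns only what that group captured — 4 items.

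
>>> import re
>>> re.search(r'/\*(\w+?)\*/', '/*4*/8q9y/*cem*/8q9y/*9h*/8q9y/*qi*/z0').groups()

('4',)

`re.search` scans for the first position where the pattern succeeds.
The match spans [0:5] → '/*4*/'.
Captured: group 1 = '4'.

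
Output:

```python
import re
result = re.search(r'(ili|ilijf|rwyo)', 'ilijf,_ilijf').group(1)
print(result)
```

ili

The regex engine tests alternatives in the order written; an earlier branch that matches wins even if a later one would match more.
Unlike `match`, `search` isn't anchored — it looks for the pattern anywhere in the string.
The match spans [0:3] → 'ili'.
Captured: group 1 = 'ili'.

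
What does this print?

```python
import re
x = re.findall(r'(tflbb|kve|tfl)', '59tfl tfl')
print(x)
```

Scanning left to right: at [2:5] match 'tfl', group 1 = 'tfl'; at [6:9] match 'tfl', group 1 = 'tfl'.
`findall` collects group 1 from each match (2 total).

['tfl', 'tfl']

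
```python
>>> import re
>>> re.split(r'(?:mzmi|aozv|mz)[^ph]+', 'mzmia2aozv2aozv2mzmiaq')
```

['', '']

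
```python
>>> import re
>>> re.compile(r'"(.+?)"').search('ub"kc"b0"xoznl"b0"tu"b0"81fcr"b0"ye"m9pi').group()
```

'"kc"'

A non-greedy quantifier consumes as few characters as it can — just enough that the remainder of the pattern still matches from where it stops; whatever follows it matches normally.
`re.search` tries every starting position until one works.
The match spans [2:6] → '"kc"'.
Captured: group 1 = 'kc'.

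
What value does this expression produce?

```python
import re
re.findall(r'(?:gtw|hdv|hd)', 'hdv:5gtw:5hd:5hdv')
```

['hdv', 'gtw', 'hd', 'hdv']

The regex engine tests alternatives in the order written; an earlier branch that matches wins even if a later one would match more.
Matches: at [0:3] → 'hdv'; at [5:8] → 'gtw'; at [10:12] → 'hd'; at [14:17] → 'hdv'.
`findall` yields the raw match text (4 of them) because the pattern has no groups.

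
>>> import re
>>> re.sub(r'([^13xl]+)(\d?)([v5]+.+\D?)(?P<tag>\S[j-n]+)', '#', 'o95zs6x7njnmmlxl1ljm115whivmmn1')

`sub` substitutes '#' at each match site.

'#1'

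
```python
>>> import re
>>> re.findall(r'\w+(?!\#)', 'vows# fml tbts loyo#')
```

['vow', 'fml', 'tbts', 'loy']

The negative lookahead/lookbehind blocks any match where the forbidden context is present.
Matches: at [0:3] → 'vow'; at [6:9] → 'fml'; at [10:14] → 'tbts'; at [15:18] → 'loy'.
With no groups in the pattern, `findall` gives back each whole match — 4 here.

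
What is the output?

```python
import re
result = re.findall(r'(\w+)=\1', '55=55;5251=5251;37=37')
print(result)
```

['55', '5251', '37']

`\1` is not a pattern — it's the concrete string captured by group 1, re-applied verbatim.
Matches: at [0:5] match '55=55', group 1 = '55'; at [6:15] match '5251=5251', group 1 = '5251'; at [16:21] match '37=37', group 1 = '37'.
With a single group, `findall` returns only what that group captured — 3 items.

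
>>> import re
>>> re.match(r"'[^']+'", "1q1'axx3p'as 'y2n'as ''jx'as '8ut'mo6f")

`match` is anchored at position 0; if the pattern doesn't fit there, it returns None.
Here position 0 doesn't satisfy it, so the call returns None.

None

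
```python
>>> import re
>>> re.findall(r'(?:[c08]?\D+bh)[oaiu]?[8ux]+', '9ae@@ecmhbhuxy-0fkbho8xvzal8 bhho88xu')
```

['ae@@ecmhbhux', '0fkbho8x']

The pattern matches optionally one of [c08], then one or more of a non-digit, then the literal 'bh' (non-capturing group); then optionally one of [oaiu]; then one or more of one of [8ux].
Since nothing is captured, `findall` lists the 2 matched substrings directly.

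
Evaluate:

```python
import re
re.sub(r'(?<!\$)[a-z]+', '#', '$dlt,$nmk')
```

'$d#,$n#'

The negative lookaround is zero-width — it rules out positions where the adjacent text would match, without consuming anything.
Matches: at [2:4] → 'lt'; at [7:9] → 'mk'.
Every occurrence is swapped for '#'.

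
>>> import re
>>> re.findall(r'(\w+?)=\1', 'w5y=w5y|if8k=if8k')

The backreference `\1` re-matches whatever the first group consumed, character for character.
Scanning left to right: at [0:7] match 'w5y=w5y', group 1 = 'w5y'; at [8:17] match 'if8k=if8k', group 1 = 'if8k'.
One capturing group, so `findall` returns just the captured substring from each match — 2 in all.

['w5y', 'if8k']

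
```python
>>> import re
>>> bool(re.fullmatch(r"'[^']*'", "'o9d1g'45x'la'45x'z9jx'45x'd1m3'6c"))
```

False

`re.fullmatch` requires the pattern to consume the entire string.
Here the string isn't matched end-to-end, so the call returns None, and `bool(None)` is False.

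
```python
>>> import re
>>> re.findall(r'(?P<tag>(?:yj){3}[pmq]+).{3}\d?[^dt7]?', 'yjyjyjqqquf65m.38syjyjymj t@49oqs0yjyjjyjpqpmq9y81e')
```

Pattern: the literal 'yj' repeated 3 times, then one or more of one of [pmq] (captured as 'tag'); then exactly 3 of any character, then optionally a digit, then optionally any character except [dt7].
Scanning left to right: at [0:14] match 'yjyjyjqqquf65m', group 1 = 'yjyjyjqqq'.
With a single group, `findall` returns only what that group captured — 1 item.

['yjyjyjqqq']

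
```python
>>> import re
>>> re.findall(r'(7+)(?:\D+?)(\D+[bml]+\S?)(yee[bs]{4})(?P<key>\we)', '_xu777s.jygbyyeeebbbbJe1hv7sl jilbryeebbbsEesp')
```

With the lazy modifier that quantifier settles for the fewest repetitions that let the rest of the pattern succeed (the atoms after it are unaffected and can still be greedy).
4 groups means the one result is a tuple of 4 captured strings — 1 here.

[('7', 'l jilbr', 'yeebbbs', 'Ee')]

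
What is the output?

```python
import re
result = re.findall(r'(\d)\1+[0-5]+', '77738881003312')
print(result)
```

['7', '8']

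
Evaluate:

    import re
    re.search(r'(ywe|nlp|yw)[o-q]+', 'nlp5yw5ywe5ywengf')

None

`search` walks the string left to right and returns the first match it finds.
Here nothing in the string fits, so the call returns None.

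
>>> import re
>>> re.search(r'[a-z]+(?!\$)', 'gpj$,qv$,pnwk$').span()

(0, 2)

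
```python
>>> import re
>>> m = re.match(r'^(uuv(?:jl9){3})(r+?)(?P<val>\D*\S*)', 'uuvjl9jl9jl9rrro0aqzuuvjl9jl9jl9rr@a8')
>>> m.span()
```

(0, 37)

Pattern: anchored at the start of the string; then the literal 'uuv', then the literal 'jl9' repeated 3 times (captured); then one or more of a literal 'r' (lazy) (captured); then zero or more of a non-digit, then zero or more of a non-whitespace character (captured as 'val').
With `match`, the pattern is implicitly anchored at the beginning.
The match spans [0:37] → 'uuvjl9jl9jl9rrro0aqzuuvjl9jl9jl9rr@a8'.
Captured: group 1 = 'uuvjl9jl9jl9', group 2 = 'r', group 3 = 'rro0aqzuuvjl9jl9jl9rr@a8'.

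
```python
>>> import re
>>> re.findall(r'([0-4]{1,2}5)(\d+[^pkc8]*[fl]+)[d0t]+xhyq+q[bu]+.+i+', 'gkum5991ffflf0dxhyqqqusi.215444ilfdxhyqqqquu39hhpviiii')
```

[('215', '444ilf')]

`findall` packs the 2 group values into a tuple for every match.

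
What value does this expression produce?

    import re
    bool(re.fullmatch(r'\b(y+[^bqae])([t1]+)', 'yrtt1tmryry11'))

For `fullmatch`, every character of the input must be accounted for by the pattern.
Here the pattern can't cover the whole string, so the call returns None, and `bool(None)` is False.

False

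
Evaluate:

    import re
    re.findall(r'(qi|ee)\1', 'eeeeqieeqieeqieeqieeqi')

The backreference `\1` re-matches whatever the first group consumed, character for character.
Matches: at [0:4] match 'eeee', group 1 = 'ee'.
With a single group, `findall` returns only what that group captured — 1 item.

['ee']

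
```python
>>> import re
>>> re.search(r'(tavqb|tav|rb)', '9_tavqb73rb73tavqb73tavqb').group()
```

Alternation tries branches left to right and keeps the first one that lets the overall match succeed at that position.
`search` walks the string left to right and returns the first match it finds.
The match spans [2:7] → 'tavqb'.
Captured: group 1 = 'tavqb'.

'tavqb'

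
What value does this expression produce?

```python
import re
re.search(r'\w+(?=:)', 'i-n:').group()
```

The positive lookaround only admits positions where the adjacent text matches; those characters stay outside the span.
`re.search` tries every starting position until one works.
The match spans [2:3] → 'n'.

'n'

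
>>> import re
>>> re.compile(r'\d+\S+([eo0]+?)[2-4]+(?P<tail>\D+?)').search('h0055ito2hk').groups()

('o', 'h')

The pattern matches one or more of a digit, then one or more of a non-whitespace character; then one or more of one of [eo0] (lazy) (captured); then one or more of a character in [2-4]; then one or more of a non-digit (lazy) (captured as 'tail').
Lazy quantifiers expand one character at a time until the remainder of the pattern can match.
Unlike `match`, `search` isn't anchored — it looks for the pattern anywhere in the string.
The match spans [1:10] → '0055ito2h'.
Captured: group 1 = 'o', group 2 = 'h'.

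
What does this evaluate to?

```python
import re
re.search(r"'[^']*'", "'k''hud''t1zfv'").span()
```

The match spans [0:3] → "'k'".

(0, 3)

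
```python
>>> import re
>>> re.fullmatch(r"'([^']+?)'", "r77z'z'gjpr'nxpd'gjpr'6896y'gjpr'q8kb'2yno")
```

For `fullmatch`, every character of the input must be accounted for by the pattern.
Here there's no way to consume every character, so the call returns None.

None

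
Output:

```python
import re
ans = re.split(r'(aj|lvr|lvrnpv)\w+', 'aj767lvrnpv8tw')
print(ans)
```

['', 'aj', '']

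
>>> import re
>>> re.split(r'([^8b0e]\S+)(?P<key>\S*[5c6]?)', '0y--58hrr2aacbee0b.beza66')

['0', 'y--58hrr2aacbee0b.beza66', '', '']

The group in the pattern means `split` returns the separators' captures alongside the pieces.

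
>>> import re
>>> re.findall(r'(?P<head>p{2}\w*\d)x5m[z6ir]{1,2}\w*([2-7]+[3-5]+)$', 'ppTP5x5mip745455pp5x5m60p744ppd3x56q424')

[('ppTP5x5mip745455pp5', '24')]

`findall` packs the 2 group values into a tuple for every match.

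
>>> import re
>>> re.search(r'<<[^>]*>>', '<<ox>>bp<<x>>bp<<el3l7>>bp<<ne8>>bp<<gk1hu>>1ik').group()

`re.search` tries every starting position until one works.
The match spans [0:6] → '<<ox>>'.

'<<ox>>'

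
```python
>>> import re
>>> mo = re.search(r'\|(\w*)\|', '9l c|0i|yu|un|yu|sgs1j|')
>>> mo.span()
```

`re.search` tries every starting position until one works.
The match spans [4:8] → '|0i|'.
Captured: group 1 = '0i'.

(4, 8)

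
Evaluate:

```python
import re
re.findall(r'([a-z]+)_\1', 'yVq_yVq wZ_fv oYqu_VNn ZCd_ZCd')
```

[]

A backreference is literal: `\1` must see the identical characters the first group matched.
With a single group, `findall` returns only what that group captured — 0 items.
Nothing in the string satisfies the pattern, so the list is empty.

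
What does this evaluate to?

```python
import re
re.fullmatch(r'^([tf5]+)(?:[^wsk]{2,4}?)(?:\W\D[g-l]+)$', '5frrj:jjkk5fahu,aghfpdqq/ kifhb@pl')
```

`fullmatch` succeeds only if the pattern covers the string from start to end.
Here there's no way to consume every character, so the call returns None.

None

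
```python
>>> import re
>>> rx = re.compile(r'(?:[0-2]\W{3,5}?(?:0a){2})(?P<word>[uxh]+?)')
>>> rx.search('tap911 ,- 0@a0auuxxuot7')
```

None

This matches a character in [0-2], then 3 to 5 of a non-word character (lazy), then the literal '0a' repeated 2 times (non-capturing group); then one or more of one of [uxh] (lazy) (captured as 'word').
Here nothing in the string fits, so the call returns None.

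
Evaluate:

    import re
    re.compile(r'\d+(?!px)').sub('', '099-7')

'-'

The negative lookaround is zero-width — it rules out positions where the adjacent text would match, without consuming anything.
Matches: at [0:3] → '099'; at [4:5] → '7'.
Each match is replaced by ''.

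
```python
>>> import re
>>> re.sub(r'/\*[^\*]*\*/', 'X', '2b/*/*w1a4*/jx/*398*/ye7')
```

'2b/*XjxXye7'

Each match is replaced by 'X'.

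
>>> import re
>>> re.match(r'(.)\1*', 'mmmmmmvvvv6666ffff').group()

`\1` has to match the exact text group 1 already captured.
`match` is anchored at position 0; if the pattern doesn't fit there, it returns None.
The match spans [0:6] → 'mmmmmm'.
Captured: group 1 = 'm'.

'mmmmmm'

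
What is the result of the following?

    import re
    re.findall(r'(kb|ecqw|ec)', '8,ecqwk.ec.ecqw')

['ecqw', 'ec', 'ecqw']

Alternation tries branches left to right and keeps the first one that lets the overall match succeed at that position.
`findall` collects group 1 from each match (3 total).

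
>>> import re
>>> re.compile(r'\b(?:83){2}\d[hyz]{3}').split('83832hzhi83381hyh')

The pattern matches a word boundary (`\b`, zero-width); then the literal '83' repeated 2 times, then a digit; then exactly 3 of one of [hyz].
Matches to split on: at [0:8] → '83832hzh'.
Splitting on the pattern gives 2 pieces.

['', 'i83381hyh']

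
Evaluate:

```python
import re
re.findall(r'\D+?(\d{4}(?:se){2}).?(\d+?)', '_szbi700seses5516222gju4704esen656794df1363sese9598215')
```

[('1363sese', '5')]

A `+?`/`*?`/`{m,n}?` starts at its minimum and grows only as far as needed for what follows to match.
`findall` packs the 2 group values into a tuple for every match.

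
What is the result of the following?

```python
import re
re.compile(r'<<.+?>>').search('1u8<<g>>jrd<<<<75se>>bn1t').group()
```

Unlike `match`, `search` isn't anchored — it looks for the pattern anywhere in the string.
The match spans [3:8] → '<<g>>'.

'<<g>>'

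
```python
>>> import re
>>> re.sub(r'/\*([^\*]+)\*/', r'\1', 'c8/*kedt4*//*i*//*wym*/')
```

'c8kedt4iwym'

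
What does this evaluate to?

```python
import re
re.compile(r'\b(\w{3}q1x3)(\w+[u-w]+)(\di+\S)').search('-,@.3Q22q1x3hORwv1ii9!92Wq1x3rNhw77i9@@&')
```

The pattern matches a word boundary (`\b`, zero-width); then exactly 3 of a word character, then a literal 'q', then the literal '1x3' (captured); then one or more of a word character, then one or more of a character in [u-w] (captured); then a digit, then one or more of a literal 'i', then a non-whitespace character (captured).
`search` walks the string left to right and returns the first match it finds.
Here no position works, so the call returns None.

None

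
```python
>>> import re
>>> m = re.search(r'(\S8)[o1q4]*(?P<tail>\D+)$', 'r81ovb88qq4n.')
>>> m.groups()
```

The match spans [6:13] → '88qq4n.'.
Captured: group 1 = '88', group 2 = 'n.'.

('88', 'n.')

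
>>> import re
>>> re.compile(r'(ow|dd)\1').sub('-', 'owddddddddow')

After group 1 captures some text, `\1` only succeeds where that same text appears again.
Matches: at [2:6] → 'dddd'; at [6:10] → 'dddd'.
Each match is replaced by '-'.

'ow--ow'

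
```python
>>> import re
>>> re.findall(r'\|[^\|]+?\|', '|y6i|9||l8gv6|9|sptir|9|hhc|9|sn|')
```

['|y6i|', '|l8gv6|', '|sptir|', '|hhc|', '|sn|']

Scanning left to right: at [0:5] → '|y6i|'; at [7:14] → '|l8gv6|'; at [15:22] → '|sptir|'; at [23:28] → '|hhc|'; at [29:33] → '|sn|'.
Since nothing is captured, `findall` lists the 5 matched substrings directly.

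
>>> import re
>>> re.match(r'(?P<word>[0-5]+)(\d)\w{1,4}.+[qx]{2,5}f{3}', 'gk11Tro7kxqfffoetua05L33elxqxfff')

The pattern matches one or more of a character in [0-5] (captured as 'word'); then a digit (captured); then 1 to 4 of a word character, then one or more of any character; then 2 to 5 of one of [qx], then exactly 3 of a literal 'f'.
With `match`, the pattern is implicitly anchored at the beginning.
Here the string doesn't start with a match, so the call returns None.

None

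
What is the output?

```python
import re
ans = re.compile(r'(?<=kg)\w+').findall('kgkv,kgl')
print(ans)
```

The lookaround is zero-width — it requires the adjacent text to match without consuming it, so the asserted text isn't part of the match.
No capturing groups, so `findall` returns the 2 full match strings.

['kv', 'l']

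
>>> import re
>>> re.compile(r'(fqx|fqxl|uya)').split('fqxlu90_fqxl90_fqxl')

The regex engine tests alternatives in the order written; an earlier branch that matches wins even if a later one would match more.
Matches to split on: at [0:3] → 'fqx'; at [8:11] → 'fqx'; at [15:18] → 'fqx'.
The group in the pattern means `split` returns the separators' captures alongside the pieces.

['', 'fqx', 'lu90_', 'fqx', 'l90_', 'fqx', 'l']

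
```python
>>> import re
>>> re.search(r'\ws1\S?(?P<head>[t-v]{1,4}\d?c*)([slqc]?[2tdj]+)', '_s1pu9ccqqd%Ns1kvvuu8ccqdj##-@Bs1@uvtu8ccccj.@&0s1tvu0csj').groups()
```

The match spans [12:26] → 'Ns1kvvuu8ccqdj'.
Captured: group 1 = 'vvuu8cc', group 2 = 'qdj'.

('vvuu8cc', 'qdj')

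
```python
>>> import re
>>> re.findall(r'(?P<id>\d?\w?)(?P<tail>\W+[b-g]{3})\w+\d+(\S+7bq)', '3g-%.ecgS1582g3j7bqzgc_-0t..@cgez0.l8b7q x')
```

This matches optionally a digit, then optionally a word character (captured as 'id'); then one or more of a non-word character, then exactly 3 of a character in [b-g] (captured as 'tail'); then one or more of a word character, then one or more of a digit; then one or more of a non-whitespace character, then the literal '7bq' (captured).
Matches: at [0:19] match '3g-%.ecgS1582g3j7bq', groups = ('3g', '-%.ecg', 'j7bq').
3 groups means the one result is a tuple of 3 captured strings — 1 here.

[('3g', '-%.ecg', 'j7bq')]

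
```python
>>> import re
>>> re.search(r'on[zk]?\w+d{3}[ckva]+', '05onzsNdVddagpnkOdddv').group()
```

This matches the literal 'on', then optionally one of [zk], then one or more of a word character; then exactly 3 of the literal 'd', then one or more of one of [ckva].
`search` walks the string left to right and returns the first match it finds.
The match spans [2:21] → 'onzsNdVddagpnkOdddv'.

'onzsNdVddagpnkOdddv'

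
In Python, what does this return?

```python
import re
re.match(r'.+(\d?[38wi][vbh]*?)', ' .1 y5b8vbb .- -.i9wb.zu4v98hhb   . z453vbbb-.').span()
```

`re.match` only tries the pattern at the start of the string.
The match spans [0:40] → ' .1 y5b8vbb .- -.i9wb.zu4v98hhb   . z453'.

(0, 40)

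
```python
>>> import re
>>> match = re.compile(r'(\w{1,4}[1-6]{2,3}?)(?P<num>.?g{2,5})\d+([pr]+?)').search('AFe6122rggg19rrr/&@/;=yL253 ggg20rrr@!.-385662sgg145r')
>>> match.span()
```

(0, 14)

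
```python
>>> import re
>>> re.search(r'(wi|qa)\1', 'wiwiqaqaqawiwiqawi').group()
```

'wiwi'

A backreference is literal: `\1` must see the identical characters the first group matched.
The match spans [0:4] → 'wiwi'.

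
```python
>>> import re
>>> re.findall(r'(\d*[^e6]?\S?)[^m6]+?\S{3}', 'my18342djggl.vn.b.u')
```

['my', '2dj', 'vn']

Pattern: zero or more of a digit, then optionally any character except [e6], then optionally a non-whitespace character (captured); then one or more of any character except [m6] (lazy), then exactly 3 of a non-whitespace character.
Walking the string: at [0:6] match 'my1834', group 1 = 'my'; at [6:13] match '2djggl.', group 1 = '2dj'; at [13:19] match 'vn.b.u', group 1 = 'vn'.
`findall` collects group 1 from each match (3 total).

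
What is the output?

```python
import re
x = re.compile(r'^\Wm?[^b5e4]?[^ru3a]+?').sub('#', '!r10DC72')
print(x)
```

#0DC72

This matches anchored at the start of the string; then a non-word character; then optionally the literal 'm', then optionally any character except [b5e4]; then one or more of any character except [ru3a] (lazy).
Matches: at [0:3] → '!r1'.
Every occurrence is swapped for '#'.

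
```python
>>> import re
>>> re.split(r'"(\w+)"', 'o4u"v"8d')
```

['o4u', 'v', '8d']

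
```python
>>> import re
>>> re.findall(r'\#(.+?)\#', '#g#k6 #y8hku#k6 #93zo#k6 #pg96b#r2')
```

A `+?`/`*?`/`{m,n}?` starts at its minimum and grows only as far as needed for what follows to match.
Walking the string: at [0:3] match '#g#', group 1 = 'g'; at [6:13] match '#y8hku#', group 1 = 'y8hku'; at [16:22] match '#93zo#', group 1 = '93zo'; at [25:32] match '#pg96b#', group 1 = 'pg96b'.
Because there's exactly one group, `findall` drops the full match and keeps group 1 from each hit.

['g', 'y8hku', '93zo', 'pg96b']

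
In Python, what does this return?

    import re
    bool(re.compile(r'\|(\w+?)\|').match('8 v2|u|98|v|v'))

`match` is anchored at position 0; if the pattern doesn't fit there, it returns None.
Here position 0 doesn't satisfy it, so the call returns None, and `bool(None)` is False.

False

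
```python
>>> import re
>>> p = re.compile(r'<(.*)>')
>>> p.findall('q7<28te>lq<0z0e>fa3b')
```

One capturing group, so `findall` returns just the captured substring from the one match — 1 in all.

['28te>lq<0z0e']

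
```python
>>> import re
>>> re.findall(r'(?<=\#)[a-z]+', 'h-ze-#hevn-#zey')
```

['hevn', 'zey']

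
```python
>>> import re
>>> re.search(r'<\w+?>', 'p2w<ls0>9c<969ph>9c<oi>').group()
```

'<ls0>'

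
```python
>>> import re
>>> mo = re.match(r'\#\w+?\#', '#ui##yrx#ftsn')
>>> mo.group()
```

'#ui#'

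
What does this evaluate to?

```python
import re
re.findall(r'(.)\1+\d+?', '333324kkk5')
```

['3', 'k']

After group 1 captures some text, `\1` only succeeds where that same text appears again.
Walking the string: at [0:5] match '33332', group 1 = '3'; at [6:10] match 'kkk5', group 1 = 'k'.
`findall` collects group 1 from each match (2 total).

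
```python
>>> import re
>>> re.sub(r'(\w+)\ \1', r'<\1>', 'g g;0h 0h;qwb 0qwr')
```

A backreference is literal: `\1` must see the identical characters the first group matched.
Matches: at [0:3] → 'g g'; at [4:9] → '0h 0h'.
Each match is replaced using the text its own group 1 captured.

'<g>;<0h>;qwb 0qwr'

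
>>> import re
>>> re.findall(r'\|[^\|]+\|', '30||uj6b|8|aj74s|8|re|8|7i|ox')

['|uj6b|', '|aj74s|', '|re|', '|7i|']

Since nothing is captured, `findall` lists the 4 matched substrings directly.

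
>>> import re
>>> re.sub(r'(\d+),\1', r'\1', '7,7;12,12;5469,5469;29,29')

'7;12;5469;29'

A backreference is literal: `\1` must see the identical characters the first group matched.
`\1` in the replacement pulls in group 1's text for each match.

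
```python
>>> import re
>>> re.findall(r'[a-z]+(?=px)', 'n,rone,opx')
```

Lookahead/lookbehind check context without consuming it, so the matched span excludes the asserted characters.
Since nothing is captured, `findall` lists the 1 matched substring directly.

['o']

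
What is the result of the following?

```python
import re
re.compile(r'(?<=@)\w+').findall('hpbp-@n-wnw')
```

The positive lookaround only admits positions where the adjacent text matches; those characters stay outside the span.
Walking the string: at [6:7] → 'n'.
Since nothing is captured, `findall` lists the 1 matched substring directly.

['n']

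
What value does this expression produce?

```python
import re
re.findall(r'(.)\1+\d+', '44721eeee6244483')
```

['4', 'e']

`\1` is not a pattern — it's the concrete string captured by group 1, re-applied verbatim.
`findall` collects group 1 from each match (2 total).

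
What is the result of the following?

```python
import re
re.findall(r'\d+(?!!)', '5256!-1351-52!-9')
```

['525', '1351', '5', '9']

Because the assertion is negative and zero-width, positions next to the forbidden text are skipped.
No capturing groups, so `findall` returns the 4 full match strings.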